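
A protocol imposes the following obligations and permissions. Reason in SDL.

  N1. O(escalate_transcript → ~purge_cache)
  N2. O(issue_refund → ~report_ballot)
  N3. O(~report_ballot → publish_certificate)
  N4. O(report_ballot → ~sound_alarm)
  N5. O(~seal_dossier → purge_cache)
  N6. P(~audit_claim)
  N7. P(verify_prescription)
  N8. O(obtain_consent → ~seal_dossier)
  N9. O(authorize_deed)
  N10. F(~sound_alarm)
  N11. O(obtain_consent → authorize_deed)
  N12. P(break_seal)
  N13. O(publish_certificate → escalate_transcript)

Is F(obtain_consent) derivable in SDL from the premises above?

Yes

F(~sound_alarm) at premise 10 means O(sound_alarm).
Premise 4 is O(report_ballot → ~sound_alarm); contrapositively O(sound_alarm → ~report_ballot). Since O(sound_alarm) holds, K gives O(~report_ballot).
Premise 3 is O(~report_ballot → publish_certificate); since O(~report_ballot), deontic closure gives O(publish_certificate).
From O(publish_certificate) and premise 13, O(publish_certificate → escalate_transcript), we obtain O(escalate_transcript).
With premise 1, O(escalate_transcript → ~purge_cache), the K-axiom yields O(~purge_cache).
The contrapositive of premise 5 (O(~seal_dossier → purge_cache)) is O(~purge_cache → seal_dossier), and O(~purge_cache) is already established, so O(seal_dossier).
The contrapositive of premise 8 (O(obtain_consent → ~seal_dossier)) is O(seal_dossier → ~obtain_consent), and O(seal_dossier) is already established, so O(~obtain_consent).
Premises 2, 6, 7, 9, 11, 12 do not contribute to this derivation.
So O(~obtain_consent) holds, i.e. F(obtain_consent). The claim follows.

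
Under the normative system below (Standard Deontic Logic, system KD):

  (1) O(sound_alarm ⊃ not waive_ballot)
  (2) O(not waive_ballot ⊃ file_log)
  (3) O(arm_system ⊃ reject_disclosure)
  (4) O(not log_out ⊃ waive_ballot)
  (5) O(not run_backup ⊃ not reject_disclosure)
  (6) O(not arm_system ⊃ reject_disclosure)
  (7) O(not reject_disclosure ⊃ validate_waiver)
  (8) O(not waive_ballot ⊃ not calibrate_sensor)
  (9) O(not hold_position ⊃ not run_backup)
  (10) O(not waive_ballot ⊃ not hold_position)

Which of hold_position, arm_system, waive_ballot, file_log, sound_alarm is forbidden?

sound_alarm

By case analysis on not arm_system: premise 6 gives O(not arm_system ⊃ reject_disclosure) and premise 3 gives O(arm_system ⊃ reject_disclosure), so O(reject_disclosure) either way.
Premise 5 is O(not run_backup ⊃ not reject_disclosure); contrapositively O(reject_disclosure ⊃ run_backup). Since O(reject_disclosure) holds, K gives O(run_backup).
Premise 9, O(not hold_position ⊃ not run_backup), contraposes to O(run_backup ⊃ hold_position); with O(run_backup) we get O(hold_position).
Premise 10, O(not waive_ballot ⊃ not hold_position), contraposes to O(hold_position ⊃ waive_ballot); with O(hold_position) we get O(waive_ballot).
The contrapositive of premise 1 (O(sound_alarm ⊃ not waive_ballot)) is O(waive_ballot ⊃ not sound_alarm), and O(waive_ballot) is already established, so O(not sound_alarm).
So O(not sound_alarm) holds, i.e. sound_alarm is forbidden. None of the other listed options is forbidden under the premises.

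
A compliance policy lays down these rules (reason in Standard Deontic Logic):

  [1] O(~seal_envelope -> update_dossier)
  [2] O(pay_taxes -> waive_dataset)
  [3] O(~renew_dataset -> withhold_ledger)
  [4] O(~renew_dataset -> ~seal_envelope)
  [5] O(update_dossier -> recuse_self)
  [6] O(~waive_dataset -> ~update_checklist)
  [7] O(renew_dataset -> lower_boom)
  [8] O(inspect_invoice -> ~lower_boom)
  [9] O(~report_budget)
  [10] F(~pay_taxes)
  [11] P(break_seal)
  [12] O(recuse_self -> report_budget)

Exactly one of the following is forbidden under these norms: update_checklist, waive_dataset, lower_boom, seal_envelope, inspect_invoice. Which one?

inspect_invoice

From premise 9 we have O(~report_budget).
The contrapositive of premise 12 (O(recuse_self -> report_budget)) is O(~report_budget -> ~recuse_self), and O(~report_budget) is already established, so O(~recuse_self).
Premise 5, O(update_dossier -> recuse_self), contraposes to O(~recuse_self -> ~update_dossier); with O(~recuse_self) we get O(~update_dossier).
Premise 1, O(~seal_envelope -> update_dossier), contraposes to O(~update_dossier -> seal_envelope); with O(~update_dossier) we get O(seal_envelope).
Premise 4 is O(~renew_dataset -> ~seal_envelope); contrapositively O(seal_envelope -> renew_dataset). Since O(seal_envelope) holds, K gives O(renew_dataset).
Premise 7 is O(renew_dataset -> lower_boom); since O(renew_dataset), deontic closure gives O(lower_boom).
Premise 8, O(inspect_invoice -> ~lower_boom), contraposes to O(lower_boom -> ~inspect_invoice); with O(lower_boom) we get O(~inspect_invoice).
So O(~inspect_invoice) holds, i.e. inspect_invoice is forbidden. None of the other listed options is forbidden under the premises.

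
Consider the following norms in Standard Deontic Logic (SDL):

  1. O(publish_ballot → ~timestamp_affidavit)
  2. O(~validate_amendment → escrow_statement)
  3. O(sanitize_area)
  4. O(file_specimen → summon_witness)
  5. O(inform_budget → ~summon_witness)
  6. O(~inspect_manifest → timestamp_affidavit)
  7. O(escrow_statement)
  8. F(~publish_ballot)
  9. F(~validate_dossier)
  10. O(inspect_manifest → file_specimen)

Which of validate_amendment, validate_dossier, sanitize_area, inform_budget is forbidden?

Premise 8 is F(~publish_ballot), i.e. O(publish_ballot).
With premise 1, O(publish_ballot → ~timestamp_affidavit), the K-axiom yields O(~timestamp_affidavit).
Premise 6 is O(~inspect_manifest → timestamp_affidavit); contrapositively O(~timestamp_affidavit → inspect_manifest). Since O(~timestamp_affidavit) holds, K gives O(inspect_manifest).
Premise 10 is O(inspect_manifest → file_specimen); since O(inspect_manifest), deontic closure gives O(file_specimen).
With premise 4, O(file_specimen → summon_witness), the K-axiom yields O(summon_witness).
Premise 5 is O(inform_budget → ~summon_witness); contrapositively O(summon_witness → ~inform_budget). Since O(summon_witness) holds, K gives O(~inform_budget).
So O(~inform_budget) holds, i.e. inform_budget is forbidden. None of the other listed options is forbidden under the premises.

inform_budget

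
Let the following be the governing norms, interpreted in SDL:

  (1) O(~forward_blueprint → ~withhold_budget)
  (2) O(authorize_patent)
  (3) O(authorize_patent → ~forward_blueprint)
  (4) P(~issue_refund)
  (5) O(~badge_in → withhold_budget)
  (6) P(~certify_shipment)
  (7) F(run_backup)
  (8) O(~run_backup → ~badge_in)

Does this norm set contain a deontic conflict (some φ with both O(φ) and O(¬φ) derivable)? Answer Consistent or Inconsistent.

Premise 7 is F(run_backup), i.e. O(~run_backup).
Premise 8 is O(~run_backup → ~badge_in); since O(~run_backup), deontic closure gives O(~badge_in).
With premise 5, O(~badge_in → withhold_budget), the K-axiom yields O(withhold_budget).
The contrapositive of premise 1 (O(~forward_blueprint → ~withhold_budget)) is O(withhold_budget → forward_blueprint), and O(withhold_budget) is already established, so O(forward_blueprint).
The contrapositive of premise 3 (O(authorize_patent → ~forward_blueprint)) is O(forward_blueprint → ~authorize_patent), and O(forward_blueprint) is already established, so O(~authorize_patent).
Yet premise 2 states O(authorize_patent).
We now have both O(~authorize_patent) and O(authorize_patent) — authorize_patent is simultaneously obligatory and forbidden, violating the D-axiom.

Inconsistent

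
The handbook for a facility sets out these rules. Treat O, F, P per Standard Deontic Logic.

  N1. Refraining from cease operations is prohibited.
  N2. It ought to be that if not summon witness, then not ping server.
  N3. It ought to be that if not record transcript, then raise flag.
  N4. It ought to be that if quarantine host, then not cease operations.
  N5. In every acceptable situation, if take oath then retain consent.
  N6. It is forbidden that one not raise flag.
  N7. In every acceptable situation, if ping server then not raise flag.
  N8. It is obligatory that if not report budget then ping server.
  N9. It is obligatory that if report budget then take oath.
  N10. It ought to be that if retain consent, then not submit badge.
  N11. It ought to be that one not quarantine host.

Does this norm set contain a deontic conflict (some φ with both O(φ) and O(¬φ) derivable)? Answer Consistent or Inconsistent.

Consistent

Premise 4 is O(quarantine_host → ¬cease_operations), but O(quarantine_host) is not derivable from the premises, so it does not yield O(¬cease_operations).
So O(¬cease_operations) is not derivable, and the apparent clash with O(cease_operations) does not arise.
A world satisfying every obligation exists (e.g. cease_operations=true, ping_server=false, quarantine_host=false, raise_flag=true, record_transcript=false, report_budget=true, retain_consent=true, submit_badge=false, summon_witness=false, take_oath=true); no atom is both obligatory and forbidden, so the set is consistent.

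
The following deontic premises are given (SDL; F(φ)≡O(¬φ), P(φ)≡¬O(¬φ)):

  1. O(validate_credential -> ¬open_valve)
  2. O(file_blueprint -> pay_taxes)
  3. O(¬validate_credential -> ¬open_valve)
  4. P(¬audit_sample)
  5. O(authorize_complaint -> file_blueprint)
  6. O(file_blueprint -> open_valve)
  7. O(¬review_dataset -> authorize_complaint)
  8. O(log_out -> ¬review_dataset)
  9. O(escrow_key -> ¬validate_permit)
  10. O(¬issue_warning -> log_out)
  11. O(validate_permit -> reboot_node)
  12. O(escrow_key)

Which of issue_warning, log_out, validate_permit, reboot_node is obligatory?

Premises 1 and 3 cover both cases: O(validate_credential -> ¬open_valve) and O(¬validate_credential -> ¬open_valve). Since validate_credential ∨ ¬validate_credential is a tautology, O(¬open_valve) follows.
Premise 6, O(file_blueprint -> open_valve), contraposes to O(¬open_valve -> ¬file_blueprint); with O(¬open_valve) we get O(¬file_blueprint).
The contrapositive of premise 5 (O(authorize_complaint -> file_blueprint)) is O(¬file_blueprint -> ¬authorize_complaint), and O(¬file_blueprint) is already established, so O(¬authorize_complaint).
Premise 7, O(¬review_dataset -> authorize_complaint), contraposes to O(¬authorize_complaint -> review_dataset); with O(¬authorize_complaint) we get O(review_dataset).
The contrapositive of premise 8 (O(log_out -> ¬review_dataset)) is O(review_dataset -> ¬log_out), and O(review_dataset) is already established, so O(¬log_out).
Premise 10 is O(¬issue_warning -> log_out); contrapositively O(¬log_out -> issue_warning). Since O(¬log_out) holds, K gives O(issue_warning).
So O(issue_warning) holds — issue_warning is obligatory. None of the other listed options is made obligatory by any chain of premises.

issue_warning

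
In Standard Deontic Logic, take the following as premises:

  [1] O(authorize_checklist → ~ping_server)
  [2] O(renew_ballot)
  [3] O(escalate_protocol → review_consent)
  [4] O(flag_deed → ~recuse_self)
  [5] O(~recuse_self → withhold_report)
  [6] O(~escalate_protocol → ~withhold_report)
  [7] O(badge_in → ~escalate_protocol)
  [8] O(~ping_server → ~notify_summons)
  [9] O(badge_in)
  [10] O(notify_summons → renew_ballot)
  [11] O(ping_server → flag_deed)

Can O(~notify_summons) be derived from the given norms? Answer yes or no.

Premise 9 states O(badge_in) outright.
From O(badge_in) and premise 7, O(badge_in → ~escalate_protocol), we obtain O(~escalate_protocol).
With premise 6, O(~escalate_protocol → ~withhold_report), the K-axiom yields O(~withhold_report).
Premise 5 is O(~recuse_self → withhold_report); contrapositively O(~withhold_report → recuse_self). Since O(~withhold_report) holds, K gives O(recuse_self).
Premise 4, O(flag_deed → ~recuse_self), contraposes to O(recuse_self → ~flag_deed); with O(recuse_self) we get O(~flag_deed).
Premise 11 is O(ping_server → flag_deed); contrapositively O(~flag_deed → ~ping_server). Since O(~flag_deed) holds, K gives O(~ping_server).
With premise 8, O(~ping_server → ~notify_summons), the K-axiom yields O(~notify_summons).
Premises 1, 2, 3, 10 do not contribute to this derivation.
So O(~notify_summons) follows.

Yes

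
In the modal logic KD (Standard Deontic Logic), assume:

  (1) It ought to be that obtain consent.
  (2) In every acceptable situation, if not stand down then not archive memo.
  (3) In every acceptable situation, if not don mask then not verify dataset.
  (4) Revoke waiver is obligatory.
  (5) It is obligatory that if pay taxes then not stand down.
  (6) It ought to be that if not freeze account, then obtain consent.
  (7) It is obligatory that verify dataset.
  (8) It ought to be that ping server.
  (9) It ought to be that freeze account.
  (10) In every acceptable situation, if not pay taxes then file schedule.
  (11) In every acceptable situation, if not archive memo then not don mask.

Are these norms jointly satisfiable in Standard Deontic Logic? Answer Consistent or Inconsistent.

Consistent

Premise 6 is O(¬freeze_account → obtain_consent); even if O(obtain_consent) held, inferring O(¬freeze_account) would be affirming the consequent — invalid.
So O(¬freeze_account) is not derivable, and the apparent clash with O(freeze_account) does not arise.
A world satisfying every obligation exists (e.g. archive_memo=true, don_mask=true, file_schedule=true, freeze_account=true, obtain_consent=true, pay_taxes=false, ping_server=true, revoke_waiver=true, stand_down=true, verify_dataset=true); no atom is both obligatory and forbidden, so the set is consistent.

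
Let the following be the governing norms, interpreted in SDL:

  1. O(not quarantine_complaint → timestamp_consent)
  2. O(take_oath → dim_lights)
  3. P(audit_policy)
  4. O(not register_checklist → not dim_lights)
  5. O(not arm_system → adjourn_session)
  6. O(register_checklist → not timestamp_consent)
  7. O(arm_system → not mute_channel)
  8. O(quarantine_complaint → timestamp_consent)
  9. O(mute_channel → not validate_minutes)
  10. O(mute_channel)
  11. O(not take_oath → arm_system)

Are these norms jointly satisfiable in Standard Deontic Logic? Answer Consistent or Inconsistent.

Premises 1 and 8 cover both cases: O(not quarantine_complaint → timestamp_consent) and O(quarantine_complaint → timestamp_consent). Since not quarantine_complaint ∨ quarantine_complaint is a tautology, O(timestamp_consent) follows.
The contrapositive of premise 6 (O(register_checklist → not timestamp_consent)) is O(timestamp_consent → not register_checklist), and O(timestamp_consent) is already established, so O(not register_checklist).
Premise 4 is O(not register_checklist → not dim_lights); since O(not register_checklist), deontic closure gives O(not dim_lights).
Premise 2 is O(take_oath → dim_lights); contrapositively O(not dim_lights → not take_oath). Since O(not dim_lights) holds, K gives O(not take_oath).
Premise 11 is O(not take_oath → arm_system); since O(not take_oath), deontic closure gives O(arm_system).
With premise 7, O(arm_system → not mute_channel), the K-axiom yields O(not mute_channel).
Yet premise 10 states O(mute_channel).
We now have both O(not mute_channel) and O(mute_channel) — mute_channel is simultaneously obligatory and forbidden, violating the D-axiom.

Inconsistent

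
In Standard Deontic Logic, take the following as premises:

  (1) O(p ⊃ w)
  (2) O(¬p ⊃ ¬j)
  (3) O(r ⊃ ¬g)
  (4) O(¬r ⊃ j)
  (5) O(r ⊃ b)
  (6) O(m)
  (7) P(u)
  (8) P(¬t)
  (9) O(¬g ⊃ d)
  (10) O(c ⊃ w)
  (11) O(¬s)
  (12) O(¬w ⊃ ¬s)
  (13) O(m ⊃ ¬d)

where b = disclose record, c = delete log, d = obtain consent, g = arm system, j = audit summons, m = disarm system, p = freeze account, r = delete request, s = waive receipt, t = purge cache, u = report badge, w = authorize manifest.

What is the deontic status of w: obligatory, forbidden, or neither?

Obligatory

Premise 6 states O(m) outright.
Applying K to premise 13 (O(m ⊃ ¬d)) and O(m) yields O(¬d).
Premise 9 is O(¬g ⊃ d); contrapositively O(¬d ⊃ g). Since O(¬d) holds, K gives O(g).
The contrapositive of premise 3 (O(r ⊃ ¬g)) is O(g ⊃ ¬r), and O(g) is already established, so O(¬r).
From O(¬r) and premise 4, O(¬r ⊃ j), we obtain O(j).
Premise 2, O(¬p ⊃ ¬j), contraposes to O(j ⊃ p); with O(j) we get O(p).
From O(p) and premise 1, O(p ⊃ w), we obtain O(w).
Premises 5, 7, 8, 10, 11, 12 do not contribute to this derivation.
Hence w is obligatory.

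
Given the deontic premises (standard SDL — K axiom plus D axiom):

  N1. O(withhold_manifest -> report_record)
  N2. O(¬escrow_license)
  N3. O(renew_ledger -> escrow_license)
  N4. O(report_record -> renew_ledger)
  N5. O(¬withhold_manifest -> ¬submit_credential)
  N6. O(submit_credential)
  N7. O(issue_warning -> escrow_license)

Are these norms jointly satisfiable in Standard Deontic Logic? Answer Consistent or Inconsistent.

Inconsistent

From premise 6 we have O(submit_credential).
The contrapositive of premise 5 (O(¬withhold_manifest -> ¬submit_credential)) is O(submit_credential -> withhold_manifest), and O(submit_credential) is already established, so O(withhold_manifest).
Premise 1 is O(withhold_manifest -> report_record); since O(withhold_manifest), deontic closure gives O(report_record).
Premise 4 is O(report_record -> renew_ledger); since O(report_record), deontic closure gives O(renew_ledger).
With premise 3, O(renew_ledger -> escrow_license), the K-axiom yields O(escrow_license).
Yet premise 2 states O(¬escrow_license).
We now have both O(escrow_license) and O(¬escrow_license) — escrow_license is simultaneously obligatory and forbidden, violating the D-axiom.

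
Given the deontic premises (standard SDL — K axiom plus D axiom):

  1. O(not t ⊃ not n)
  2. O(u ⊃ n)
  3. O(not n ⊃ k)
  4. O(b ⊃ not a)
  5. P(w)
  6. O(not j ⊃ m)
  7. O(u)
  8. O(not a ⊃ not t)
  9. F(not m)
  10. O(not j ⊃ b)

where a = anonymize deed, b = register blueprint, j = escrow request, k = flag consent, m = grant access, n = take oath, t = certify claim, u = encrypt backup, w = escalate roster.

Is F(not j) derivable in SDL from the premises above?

Yes

From premise 7 we have O(u).
From O(u) and premise 2, O(u ⊃ n), we obtain O(n).
Premise 1, O(not t ⊃ not n), contraposes to O(n ⊃ t); with O(n) we get O(t).
Premise 8 is O(not a ⊃ not t); contrapositively O(t ⊃ a). Since O(t) holds, K gives O(a).
Premise 4, O(b ⊃ not a), contraposes to O(a ⊃ not b); with O(a) we get O(not b).
Premise 10, O(not j ⊃ b), contraposes to O(not b ⊃ j); with O(not b) we get O(j).
Premises 3, 5, 6, 9 do not contribute to this derivation.
So O(j) holds, i.e. F(not j). The claim follows.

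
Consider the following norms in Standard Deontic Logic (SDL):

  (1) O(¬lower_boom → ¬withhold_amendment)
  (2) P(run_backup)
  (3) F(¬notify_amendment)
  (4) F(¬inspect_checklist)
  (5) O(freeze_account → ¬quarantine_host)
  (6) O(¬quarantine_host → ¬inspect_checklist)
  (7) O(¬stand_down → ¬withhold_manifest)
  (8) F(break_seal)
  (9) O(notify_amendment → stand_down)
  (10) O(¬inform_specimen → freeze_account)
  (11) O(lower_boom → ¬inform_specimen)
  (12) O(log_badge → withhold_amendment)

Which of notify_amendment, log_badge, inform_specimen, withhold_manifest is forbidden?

F(¬inspect_checklist) at premise 4 means O(inspect_checklist).
Premise 6 is O(¬quarantine_host → ¬inspect_checklist); contrapositively O(inspect_checklist → quarantine_host). Since O(inspect_checklist) holds, K gives O(quarantine_host).
Premise 5, O(freeze_account → ¬quarantine_host), contraposes to O(quarantine_host → ¬freeze_account); with O(quarantine_host) we get O(¬freeze_account).
Premise 10 is O(¬inform_specimen → freeze_account); contrapositively O(¬freeze_account → inform_specimen). Since O(¬freeze_account) holds, K gives O(inform_specimen).
Premise 11, O(lower_boom → ¬inform_specimen), contraposes to O(inform_specimen → ¬lower_boom); with O(inform_specimen) we get O(¬lower_boom).
Applying K to premise 1 (O(¬lower_boom → ¬withhold_amendment)) and O(¬lower_boom) yields O(¬withhold_amendment).
Premise 12, O(log_badge → withhold_amendment), contraposes to O(¬withhold_amendment → ¬log_badge); with O(¬withhold_amendment) we get O(¬log_badge).
So O(¬log_badge) holds, i.e. log_badge is forbidden. None of the other listed options is forbidden under the premises.

log_badge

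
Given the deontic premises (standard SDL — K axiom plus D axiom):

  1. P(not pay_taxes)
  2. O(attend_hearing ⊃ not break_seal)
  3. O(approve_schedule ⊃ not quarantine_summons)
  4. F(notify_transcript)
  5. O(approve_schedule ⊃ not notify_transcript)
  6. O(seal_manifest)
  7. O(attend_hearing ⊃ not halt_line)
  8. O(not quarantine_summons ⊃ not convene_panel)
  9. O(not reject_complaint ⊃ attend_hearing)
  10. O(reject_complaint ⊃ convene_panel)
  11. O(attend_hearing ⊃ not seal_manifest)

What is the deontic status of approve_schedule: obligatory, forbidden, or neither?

Premise 6 gives O(seal_manifest).
Premise 11 is O(attend_hearing ⊃ not seal_manifest); contrapositively O(seal_manifest ⊃ not attend_hearing). Since O(seal_manifest) holds, K gives O(not attend_hearing).
The contrapositive of premise 9 (O(not reject_complaint ⊃ attend_hearing)) is O(not attend_hearing ⊃ reject_complaint), and O(not attend_hearing) is already established, so O(reject_complaint).
With premise 10, O(reject_complaint ⊃ convene_panel), the K-axiom yields O(convene_panel).
The contrapositive of premise 8 (O(not quarantine_summons ⊃ not convene_panel)) is O(convene_panel ⊃ quarantine_summons), and O(convene_panel) is already established, so O(quarantine_summons).
Premise 3 is O(approve_schedule ⊃ not quarantine_summons); contrapositively O(quarantine_summons ⊃ not approve_schedule). Since O(quarantine_summons) holds, K gives O(not approve_schedule).
Premises 1, 2, 4, 5, 7 do not contribute to this derivation.
Thus O(not approve_schedule), which is F(approve_schedule): approve_schedule is forbidden.

Forbidden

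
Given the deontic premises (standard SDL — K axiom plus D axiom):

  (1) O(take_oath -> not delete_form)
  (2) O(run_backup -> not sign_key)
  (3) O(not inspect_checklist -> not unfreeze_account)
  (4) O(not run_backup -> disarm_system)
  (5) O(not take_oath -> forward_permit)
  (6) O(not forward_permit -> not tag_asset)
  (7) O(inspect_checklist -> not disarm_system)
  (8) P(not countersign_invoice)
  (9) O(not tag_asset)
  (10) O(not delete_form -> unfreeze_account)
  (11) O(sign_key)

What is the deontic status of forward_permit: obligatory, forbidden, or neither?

Obligatory

Premise 11 states O(sign_key) outright.
Premise 2, O(run_backup -> not sign_key), contraposes to O(sign_key -> not run_backup); with O(sign_key) we get O(not run_backup).
With premise 4, O(not run_backup -> disarm_system), the K-axiom yields O(disarm_system).
Premise 7, O(inspect_checklist -> not disarm_system), contraposes to O(disarm_system -> not inspect_checklist); with O(disarm_system) we get O(not inspect_checklist).
With premise 3, O(not inspect_checklist -> not unfreeze_account), the K-axiom yields O(not unfreeze_account).
Premise 10 is O(not delete_form -> unfreeze_account); contrapositively O(not unfreeze_account -> delete_form). Since O(not unfreeze_account) holds, K gives O(delete_form).
Premise 1 is O(take_oath -> not delete_form); contrapositively O(delete_form -> not take_oath). Since O(delete_form) holds, K gives O(not take_oath).
Applying K to premise 5 (O(not take_oath -> forward_permit)) and O(not take_oath) yields O(forward_permit).
Premises 6, 8, 9 do not contribute to this derivation.
Hence forward_permit is obligatory.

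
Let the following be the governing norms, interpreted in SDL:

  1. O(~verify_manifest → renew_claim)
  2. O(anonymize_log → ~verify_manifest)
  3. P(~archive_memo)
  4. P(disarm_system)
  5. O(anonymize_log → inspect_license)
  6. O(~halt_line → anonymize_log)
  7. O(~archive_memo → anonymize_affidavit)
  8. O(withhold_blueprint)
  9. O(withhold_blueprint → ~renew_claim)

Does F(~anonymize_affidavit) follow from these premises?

Premise 7 is O(~archive_memo → anonymize_affidavit), but O(~archive_memo) is not derivable from the premises (the permission P(~archive_memo) asserts only ~O(archive_memo), not O(~archive_memo)), so it does not yield O(anonymize_affidavit).
No other premise forces O(anonymize_affidavit). An ideal world satisfying every premise can still have ~anonymize_affidavit true, so F(~anonymize_affidavit) is not derivable.

No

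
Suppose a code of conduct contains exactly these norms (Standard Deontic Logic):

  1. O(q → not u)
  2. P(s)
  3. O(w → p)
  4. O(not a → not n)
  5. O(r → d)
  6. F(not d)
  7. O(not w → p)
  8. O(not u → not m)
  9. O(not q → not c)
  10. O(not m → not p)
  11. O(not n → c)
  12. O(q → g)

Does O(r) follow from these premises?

No

Premise 5 is O(r → d); even if O(d) held, inferring O(r) would be affirming the consequent — invalid.
No other premise forces O(r). An ideal world satisfying every premise can still have r false, so O(r) is not derivable.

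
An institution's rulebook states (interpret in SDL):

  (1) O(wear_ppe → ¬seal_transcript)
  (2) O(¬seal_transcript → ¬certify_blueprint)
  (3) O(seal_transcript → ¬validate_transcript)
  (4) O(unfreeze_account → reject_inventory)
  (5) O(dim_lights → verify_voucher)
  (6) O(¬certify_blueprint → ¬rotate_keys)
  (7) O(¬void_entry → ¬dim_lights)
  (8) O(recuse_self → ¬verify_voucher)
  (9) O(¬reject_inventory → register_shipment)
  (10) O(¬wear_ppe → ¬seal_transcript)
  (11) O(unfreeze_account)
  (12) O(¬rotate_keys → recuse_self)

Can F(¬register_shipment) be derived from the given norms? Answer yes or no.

Premise 9 is O(¬reject_inventory → register_shipment), but O(¬reject_inventory) is not derivable from the premises, so it does not yield O(register_shipment).
No other premise forces O(register_shipment). An ideal world satisfying every premise can still have ¬register_shipment true, so F(¬register_shipment) is not derivable.

No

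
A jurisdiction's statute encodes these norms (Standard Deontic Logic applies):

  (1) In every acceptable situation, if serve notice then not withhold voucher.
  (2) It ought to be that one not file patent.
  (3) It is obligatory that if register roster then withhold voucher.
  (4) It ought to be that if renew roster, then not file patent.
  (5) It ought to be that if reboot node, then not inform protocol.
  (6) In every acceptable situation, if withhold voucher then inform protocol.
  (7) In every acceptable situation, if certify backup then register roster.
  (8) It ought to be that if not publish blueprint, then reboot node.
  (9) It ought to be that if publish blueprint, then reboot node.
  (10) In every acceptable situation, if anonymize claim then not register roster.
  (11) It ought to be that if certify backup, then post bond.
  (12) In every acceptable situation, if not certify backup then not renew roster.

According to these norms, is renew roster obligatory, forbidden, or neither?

Forbidden

By case analysis on publish_blueprint: premise 9 gives O(publish_blueprint → reboot_node) and premise 8 gives O(¬publish_blueprint → reboot_node), so O(reboot_node) either way.
With premise 5, O(reboot_node → ¬inform_protocol), the K-axiom yields O(¬inform_protocol).
Premise 6, O(withhold_voucher → inform_protocol), contraposes to O(¬inform_protocol → ¬withhold_voucher); with O(¬inform_protocol) we get O(¬withhold_voucher).
Premise 3, O(register_roster → withhold_voucher), contraposes to O(¬withhold_voucher → ¬register_roster); with O(¬withhold_voucher) we get O(¬register_roster).
Premise 7, O(certify_backup → register_roster), contraposes to O(¬register_roster → ¬certify_backup); with O(¬register_roster) we get O(¬certify_backup).
Applying K to premise 12 (O(¬certify_backup → ¬renew_roster)) and O(¬certify_backup) yields O(¬renew_roster).
Premises 1, 2, 4, 10, 11 do not contribute to this derivation.
Thus O(¬renew_roster), which is F(renew_roster): renew_roster is forbidden.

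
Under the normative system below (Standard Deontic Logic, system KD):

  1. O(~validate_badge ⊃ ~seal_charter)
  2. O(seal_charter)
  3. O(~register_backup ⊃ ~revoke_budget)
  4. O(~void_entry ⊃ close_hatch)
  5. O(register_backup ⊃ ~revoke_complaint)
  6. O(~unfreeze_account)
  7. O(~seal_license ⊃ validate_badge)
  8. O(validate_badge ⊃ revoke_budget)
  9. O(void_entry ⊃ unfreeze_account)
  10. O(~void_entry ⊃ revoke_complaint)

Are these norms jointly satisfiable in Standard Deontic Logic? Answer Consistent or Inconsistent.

Inconsistent

Premise 2 states O(seal_charter) outright.
Premise 1, O(~validate_badge ⊃ ~seal_charter), contraposes to O(seal_charter ⊃ validate_badge); with O(seal_charter) we get O(validate_badge).
Premise 8 is O(validate_badge ⊃ revoke_budget); since O(validate_badge), deontic closure gives O(revoke_budget).
The contrapositive of premise 3 (O(~register_backup ⊃ ~revoke_budget)) is O(revoke_budget ⊃ register_backup), and O(revoke_budget) is already established, so O(register_backup).
Premise 5 is O(register_backup ⊃ ~revoke_complaint); since O(register_backup), deontic closure gives O(~revoke_complaint).
Premise 10, O(~void_entry ⊃ revoke_complaint), contraposes to O(~revoke_complaint ⊃ void_entry); with O(~revoke_complaint) we get O(void_entry).
Premise 9 is O(void_entry ⊃ unfreeze_account); since O(void_entry), deontic closure gives O(unfreeze_account).
But premise 6 directly asserts O(~unfreeze_account).
We now have both O(unfreeze_account) and O(~unfreeze_account) — unfreeze_account is simultaneously obligatory and forbidden, violating the D-axiom.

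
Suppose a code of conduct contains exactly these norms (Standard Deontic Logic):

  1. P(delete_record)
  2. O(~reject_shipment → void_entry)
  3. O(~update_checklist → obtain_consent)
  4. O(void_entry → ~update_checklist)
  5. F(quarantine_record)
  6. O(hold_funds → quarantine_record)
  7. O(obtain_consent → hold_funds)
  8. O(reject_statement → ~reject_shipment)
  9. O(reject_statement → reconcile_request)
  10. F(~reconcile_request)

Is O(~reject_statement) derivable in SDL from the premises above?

Yes

F(quarantine_record) at premise 5 means O(~quarantine_record).
Premise 6 is O(hold_funds → quarantine_record); contrapositively O(~quarantine_record → ~hold_funds). Since O(~quarantine_record) holds, K gives O(~hold_funds).
Premise 7, O(obtain_consent → hold_funds), contraposes to O(~hold_funds → ~obtain_consent); with O(~hold_funds) we get O(~obtain_consent).
Premise 3 is O(~update_checklist → obtain_consent); contrapositively O(~obtain_consent → update_checklist). Since O(~obtain_consent) holds, K gives O(update_checklist).
Premise 4 is O(void_entry → ~update_checklist); contrapositively O(update_checklist → ~void_entry). Since O(update_checklist) holds, K gives O(~void_entry).
Premise 2, O(~reject_shipment → void_entry), contraposes to O(~void_entry → reject_shipment); with O(~void_entry) we get O(reject_shipment).
The contrapositive of premise 8 (O(reject_statement → ~reject_shipment)) is O(reject_shipment → ~reject_statement), and O(reject_shipment) is already established, so O(~reject_statement).
Premises 1, 9, 10 do not contribute to this derivation.
So O(~reject_statement) follows.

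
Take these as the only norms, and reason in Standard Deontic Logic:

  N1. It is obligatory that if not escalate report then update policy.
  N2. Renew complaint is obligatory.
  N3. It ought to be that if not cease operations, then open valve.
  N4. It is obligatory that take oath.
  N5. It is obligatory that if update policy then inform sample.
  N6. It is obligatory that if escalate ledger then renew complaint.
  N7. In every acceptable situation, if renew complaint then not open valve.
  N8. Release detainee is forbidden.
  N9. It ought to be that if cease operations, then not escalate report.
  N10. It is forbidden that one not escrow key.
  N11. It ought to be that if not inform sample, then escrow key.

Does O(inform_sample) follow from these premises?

From premise 2 we have O(renew_complaint).
From O(renew_complaint) and premise 7, O(renew_complaint → ¬open_valve), we obtain O(¬open_valve).
Premise 3 is O(¬cease_operations → open_valve); contrapositively O(¬open_valve → cease_operations). Since O(¬open_valve) holds, K gives O(cease_operations).
From O(cease_operations) and premise 9, O(cease_operations → ¬escalate_report), we obtain O(¬escalate_report).
Premise 1 is O(¬escalate_report → update_policy); since O(¬escalate_report), deontic closure gives O(update_policy).
Premise 5 is O(update_policy → inform_sample); since O(update_policy), deontic closure gives O(inform_sample).
Premises 4, 6, 8, 10, 11 do not contribute to this derivation.
So O(inform_sample) follows.

Yes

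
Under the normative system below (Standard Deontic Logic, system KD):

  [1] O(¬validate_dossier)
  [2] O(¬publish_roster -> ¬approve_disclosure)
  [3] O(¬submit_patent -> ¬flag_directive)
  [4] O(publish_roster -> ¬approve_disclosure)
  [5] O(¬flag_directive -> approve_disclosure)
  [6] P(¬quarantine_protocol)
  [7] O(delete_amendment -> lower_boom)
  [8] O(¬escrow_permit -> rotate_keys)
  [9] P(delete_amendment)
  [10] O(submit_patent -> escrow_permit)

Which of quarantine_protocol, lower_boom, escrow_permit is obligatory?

Premises 4 and 2 are O(publish_roster -> ¬approve_disclosure) and O(¬publish_roster -> ¬approve_disclosure); every ideal world satisfies publish_roster or ¬publish_roster, so in either case ¬approve_disclosure holds — hence O(¬approve_disclosure).
Premise 5, O(¬flag_directive -> approve_disclosure), contraposes to O(¬approve_disclosure -> flag_directive); with O(¬approve_disclosure) we get O(flag_directive).
Premise 3 is O(¬submit_patent -> ¬flag_directive); contrapositively O(flag_directive -> submit_patent). Since O(flag_directive) holds, K gives O(submit_patent).
Applying K to premise 10 (O(submit_patent -> escrow_permit)) and O(submit_patent) yields O(escrow_permit).
So O(escrow_permit) holds — escrow_permit is obligatory. None of the other listed options is made obligatory by any chain of premises.

escrow_permit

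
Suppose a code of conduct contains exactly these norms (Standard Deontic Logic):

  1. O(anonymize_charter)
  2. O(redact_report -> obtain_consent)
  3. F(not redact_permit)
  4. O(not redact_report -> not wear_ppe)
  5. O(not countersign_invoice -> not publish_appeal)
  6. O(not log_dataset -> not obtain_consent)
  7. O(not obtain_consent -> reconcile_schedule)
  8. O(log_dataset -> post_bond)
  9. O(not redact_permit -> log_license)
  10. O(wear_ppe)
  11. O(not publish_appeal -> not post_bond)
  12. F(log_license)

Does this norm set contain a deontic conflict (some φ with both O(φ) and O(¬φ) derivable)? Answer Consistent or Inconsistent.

Consistent

Premise 9 is O(not redact_permit -> log_license), but O(not redact_permit) is not derivable from the premises, so it does not yield O(log_license).
So O(log_license) is not derivable, and the apparent clash with O(not log_license) does not arise.
A world satisfying every obligation exists (e.g. anonymize_charter=true, countersign_invoice=true, log_dataset=true, log_license=false, obtain_consent=true, post_bond=true, publish_appeal=true, reconcile_schedule=false, redact_permit=true, redact_report=true, wear_ppe=true); no atom is both obligatory and forbidden, so the set is consistent.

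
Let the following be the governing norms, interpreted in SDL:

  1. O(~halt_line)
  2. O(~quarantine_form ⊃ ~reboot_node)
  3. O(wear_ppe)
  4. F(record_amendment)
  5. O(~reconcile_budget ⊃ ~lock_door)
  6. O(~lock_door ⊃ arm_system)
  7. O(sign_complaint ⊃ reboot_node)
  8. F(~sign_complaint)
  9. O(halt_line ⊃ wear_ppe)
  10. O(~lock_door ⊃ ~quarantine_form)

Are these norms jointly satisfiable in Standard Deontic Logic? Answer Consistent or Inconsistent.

Consistent

Premise 9 is O(halt_line ⊃ wear_ppe); even if O(wear_ppe) held, inferring O(halt_line) would be affirming the consequent — invalid.
So O(halt_line) is not derivable, and the apparent clash with O(~halt_line) does not arise.
A world satisfying every obligation exists (e.g. arm_system=false, halt_line=false, lock_door=true, quarantine_form=true, reboot_node=true, reconcile_budget=true, record_amendment=false, sign_complaint=true, wear_ppe=true); no atom is both obligatory and forbidden, so the set is consistent.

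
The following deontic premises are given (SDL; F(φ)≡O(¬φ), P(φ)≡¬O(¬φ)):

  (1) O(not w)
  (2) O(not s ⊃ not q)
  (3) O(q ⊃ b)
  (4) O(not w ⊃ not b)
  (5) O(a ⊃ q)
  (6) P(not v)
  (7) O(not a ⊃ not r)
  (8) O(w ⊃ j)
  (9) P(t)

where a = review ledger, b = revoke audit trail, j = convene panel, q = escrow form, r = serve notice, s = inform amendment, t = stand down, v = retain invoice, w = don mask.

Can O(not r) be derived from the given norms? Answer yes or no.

From premise 1 we have O(not w).
Applying K to premise 4 (O(not w ⊃ not b)) and O(not w) yields O(not b).
Premise 3, O(q ⊃ b), contraposes to O(not b ⊃ not q); with O(not b) we get O(not q).
Premise 5 is O(a ⊃ q); contrapositively O(not q ⊃ not a). Since O(not q) holds, K gives O(not a).
Applying K to premise 7 (O(not a ⊃ not r)) and O(not a) yields O(not r).
Premises 2, 6, 8, 9 do not contribute to this derivation.
So O(not r) follows.

Yes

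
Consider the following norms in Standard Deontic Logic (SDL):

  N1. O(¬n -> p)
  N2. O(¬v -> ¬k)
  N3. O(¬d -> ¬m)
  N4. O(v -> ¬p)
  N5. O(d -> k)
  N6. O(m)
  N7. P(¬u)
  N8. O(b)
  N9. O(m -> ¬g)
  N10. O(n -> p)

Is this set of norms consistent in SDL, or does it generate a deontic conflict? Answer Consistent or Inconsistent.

Premises 10 and 1 cover both cases: O(n -> p) and O(¬n -> p). Since n ∨ ¬n is a tautology, O(p) follows.
Premise 4 is O(v -> ¬p); contrapositively O(p -> ¬v). Since O(p) holds, K gives O(¬v).
From O(¬v) and premise 2, O(¬v -> ¬k), we obtain O(¬k).
The contrapositive of premise 5 (O(d -> k)) is O(¬k -> ¬d), and O(¬k) is already established, so O(¬d).
Applying K to premise 3 (O(¬d -> ¬m)) and O(¬d) yields O(¬m).
But premise 6 directly asserts O(m).
We now have both O(¬m) and O(m) — m is simultaneously obligatory and forbidden, violating the D-axiom.

Inconsistent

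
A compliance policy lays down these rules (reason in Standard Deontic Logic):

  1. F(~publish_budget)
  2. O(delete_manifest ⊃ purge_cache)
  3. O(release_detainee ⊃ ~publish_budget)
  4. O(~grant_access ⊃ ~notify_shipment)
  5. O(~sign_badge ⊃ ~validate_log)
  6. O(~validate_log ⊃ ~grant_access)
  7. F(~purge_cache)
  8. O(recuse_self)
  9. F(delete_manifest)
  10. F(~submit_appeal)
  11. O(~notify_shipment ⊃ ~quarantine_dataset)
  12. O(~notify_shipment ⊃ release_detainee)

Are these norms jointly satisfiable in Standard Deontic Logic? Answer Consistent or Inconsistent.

Premise 2 is O(delete_manifest ⊃ purge_cache); even if O(purge_cache) held, inferring O(delete_manifest) would be affirming the consequent — invalid.
So O(delete_manifest) is not derivable, and the apparent clash with O(~delete_manifest) does not arise.
A world satisfying every obligation exists (e.g. delete_manifest=false, grant_access=true, notify_shipment=true, publish_budget=true, purge_cache=true, quarantine_dataset=false, recuse_self=true, release_detainee=false, sign_badge=true, submit_appeal=true, validate_log=true); no atom is both obligatory and forbidden, so the set is consistent.

Consistent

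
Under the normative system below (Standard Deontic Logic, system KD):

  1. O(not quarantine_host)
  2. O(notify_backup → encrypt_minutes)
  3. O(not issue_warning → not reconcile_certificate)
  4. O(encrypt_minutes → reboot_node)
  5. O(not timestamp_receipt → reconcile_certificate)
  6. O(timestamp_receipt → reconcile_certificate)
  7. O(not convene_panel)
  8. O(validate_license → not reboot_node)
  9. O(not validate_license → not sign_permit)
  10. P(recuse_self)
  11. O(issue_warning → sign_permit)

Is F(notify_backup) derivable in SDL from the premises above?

Yes

By case analysis on not timestamp_receipt: premise 5 gives O(not timestamp_receipt → reconcile_certificate) and premise 6 gives O(timestamp_receipt → reconcile_certificate), so O(reconcile_certificate) either way.
The contrapositive of premise 3 (O(not issue_warning → not reconcile_certificate)) is O(reconcile_certificate → issue_warning), and O(reconcile_certificate) is already established, so O(issue_warning).
From O(issue_warning) and premise 11, O(issue_warning → sign_permit), we obtain O(sign_permit).
The contrapositive of premise 9 (O(not validate_license → not sign_permit)) is O(sign_permit → validate_license), and O(sign_permit) is already established, so O(validate_license).
From O(validate_license) and premise 8, O(validate_license → not reboot_node), we obtain O(not reboot_node).
The contrapositive of premise 4 (O(encrypt_minutes → reboot_node)) is O(not reboot_node → not encrypt_minutes), and O(not reboot_node) is already established, so O(not encrypt_minutes).
Premise 2 is O(notify_backup → encrypt_minutes); contrapositively O(not encrypt_minutes → not notify_backup). Since O(not encrypt_minutes) holds, K gives O(not notify_backup).
Premises 1, 7, 10 do not contribute to this derivation.
So O(not notify_backup) holds, i.e. F(notify_backup). The claim follows.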